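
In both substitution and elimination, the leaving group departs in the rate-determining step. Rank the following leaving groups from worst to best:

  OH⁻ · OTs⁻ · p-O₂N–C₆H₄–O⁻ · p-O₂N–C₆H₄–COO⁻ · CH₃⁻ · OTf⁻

CH₃⁻ < OH⁻ < p-O₂N–C₆H₄–O⁻ < p-O₂N–C₆H₄–COO⁻ < OTs⁻ < OTf⁻

Rank by basicity of the departing species: weakest base leaves most easily.
OTf⁻: pKₐ(CF₃SO₃H (triflic acid)) ≈ -14 — charge spread over three oxygens and a CF₃ group; the premier leaving group in synthesis
OTs⁻: pKₐ(p-CH₃C₆H₄SO₃H (TsOH)) ≈ -2.8 — resonance-delocalised arenesulfonate
p-O₂N–C₆H₄–COO⁻: pKₐ(p-nitrobenzoic acid) ≈ 3.4 — electron-withdrawing nitro group stabilises the carboxylate
p-O₂N–C₆H₄–O⁻: pKₐ(p-nitrophenol) ≈ 7.2 — nitro group delocalises the charge; the classic chromogenic LG
OH⁻: pKₐ(H₂O) ≈ 15.7 — strong base; essentially never leaves without prior activation
CH₃⁻: pKₐ(CH₄) ≈ 48 — unstabilised carbanion; the worst conceivable leaving group
Reversing gives the worst-to-best order requested.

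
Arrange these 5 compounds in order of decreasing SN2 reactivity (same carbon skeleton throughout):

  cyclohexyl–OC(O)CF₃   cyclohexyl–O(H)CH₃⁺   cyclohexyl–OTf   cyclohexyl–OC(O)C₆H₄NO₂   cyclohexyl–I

Identical carbon frameworks mean the comparison reduces to leaving-group quality.
Rank by basicity of the departing species: weakest base leaves most easily.
cyclohexyl–OTf loses OTf⁻: pKₐ(CF₃SO₃H (triflic acid)) ≈ -14
cyclohexyl–I loses I⁻: pKₐ(HI) ≈ -10
cyclohexyl–O(H)CH₃⁺ loses R'OH: pKₐ(R'OH₂⁺) ≈ -2.4
cyclohexyl–OC(O)CF₃ loses CF₃COO⁻: pKₐ(CF₃COOH) ≈ 0.2
cyclohexyl–OC(O)C₆H₄NO₂ loses p-O₂N–C₆H₄–COO⁻: pKₐ(p-nitrobenzoic acid) ≈ 3.4

cyclohexyl–OTf > cyclohexyl–I > cyclohexyl–O(H)CH₃⁺ > cyclohexyl–OC(O)CF₃ > cyclohexyl–OC(O)C₆H₄NO₂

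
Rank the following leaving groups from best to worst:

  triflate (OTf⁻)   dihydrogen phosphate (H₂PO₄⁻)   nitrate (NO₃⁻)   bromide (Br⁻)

Leaving-group ability tracks the stability of the departed species; conjugate-acid pKₐ is the usual yardstick (lower pKₐ → better LG).
triflate (OTf⁻): pKₐ(CF₃SO₃H (triflic acid)) ≈ -14 — charge spread over three oxygens and a CF₃ group; the premier leaving group in synthesis
bromide (Br⁻): pKₐ(HBr) ≈ -9 — weak base; good leaving group
nitrate (NO₃⁻): pKₐ(HNO₃) ≈ -1.3
dihydrogen phosphate (H₂PO₄⁻): pKₐ(H₃PO₄) ≈ 2.1 — moderate base; biological leaving group after further activation

triflate (OTf⁻) > bromide (Br⁻) > nitrate (NO₃⁻) > dihydrogen phosphate (H₂PO₄⁻)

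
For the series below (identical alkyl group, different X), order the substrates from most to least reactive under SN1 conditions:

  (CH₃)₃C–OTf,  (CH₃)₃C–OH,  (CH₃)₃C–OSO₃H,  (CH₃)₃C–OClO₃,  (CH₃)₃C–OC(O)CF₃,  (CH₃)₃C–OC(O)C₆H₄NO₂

(CH₃)₃C–OTf > (CH₃)₃C–OClO₃ > (CH₃)₃C–OSO₃H > (CH₃)₃C–OC(O)CF₃ > (CH₃)₃C–OC(O)C₆H₄NO₂ > (CH₃)₃C–OH

Identical carbon frameworks mean the comparison reduces to leaving-group quality.
The more stable X⁻ (or X) is on its own — i.e. the weaker a base it is — the better a leaving group it makes.
(CH₃)₃C–OTf loses OTf⁻: pKₐ(CF₃SO₃H (triflic acid)) ≈ -14
(CH₃)₃C–OClO₃ loses ClO₄⁻: pKₐ(HClO₄) ≈ -10
(CH₃)₃C–OSO₃H loses HSO₄⁻: pKₐ(H₂SO₄) ≈ -3
(CH₃)₃C–OC(O)CF₃ loses CF₃COO⁻: pKₐ(CF₃COOH) ≈ 0.2
(CH₃)₃C–OC(O)C₆H₄NO₂ loses p-O₂N–C₆H₄–COO⁻: pKₐ(p-nitrobenzoic acid) ≈ 3.4
(CH₃)₃C–OH loses OH⁻: pKₐ(H₂O) ≈ 15.7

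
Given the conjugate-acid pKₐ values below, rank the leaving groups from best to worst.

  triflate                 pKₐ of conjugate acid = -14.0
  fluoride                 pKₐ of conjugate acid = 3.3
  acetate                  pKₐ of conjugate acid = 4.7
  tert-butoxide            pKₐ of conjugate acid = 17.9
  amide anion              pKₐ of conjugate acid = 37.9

triflate > fluoride > acetate > tert-butoxide > amide anion

Lower conjugate-acid pKₐ ⇒ weaker base ⇒ better leaving group.
Sorting by the given values: triflate (-14.0), fluoride (3.3), acetate (4.7), tert-butoxide (17.9), amide anion (37.9).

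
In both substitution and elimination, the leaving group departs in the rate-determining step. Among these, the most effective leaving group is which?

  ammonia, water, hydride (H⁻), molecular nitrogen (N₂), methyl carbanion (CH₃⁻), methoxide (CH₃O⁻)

molecular nitrogen (N₂): no meaningful conjugate acid; N₂ departs as an exceptionally stable neutral molecule
water: pKₐ(H₃O⁺) ≈ -1.7
ammonia: pKₐ(NH₄⁺) ≈ 9.2
methoxide (CH₃O⁻): pKₐ(CH₃OH) ≈ 15.5
hydride (H⁻): pKₐ(H₂) ≈ 36
methyl carbanion (CH₃⁻): pKₐ(CH₄) ≈ 48

molecular nitrogen (N₂)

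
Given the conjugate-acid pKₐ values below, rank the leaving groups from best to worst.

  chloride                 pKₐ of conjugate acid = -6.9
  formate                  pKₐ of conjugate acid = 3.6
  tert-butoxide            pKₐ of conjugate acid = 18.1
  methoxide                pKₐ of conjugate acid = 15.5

Lower conjugate-acid pKₐ ⇒ weaker base ⇒ better leaving group.
Sorting by the given values: chloride (-6.9), formate (3.6), methoxide (15.5), tert-butoxide (18.1).

chloride > formate > methoxide > tert-butoxide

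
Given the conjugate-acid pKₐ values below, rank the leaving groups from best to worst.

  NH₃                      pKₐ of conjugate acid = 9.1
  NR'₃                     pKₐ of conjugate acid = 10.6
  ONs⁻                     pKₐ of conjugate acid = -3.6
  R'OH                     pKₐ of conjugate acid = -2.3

ONs⁻ > R'OH > NH₃ > NR'₃

Lower conjugate-acid pKₐ ⇒ weaker base ⇒ better leaving group.
Sorting by the given values: ONs⁻ (-3.6), R'OH (-2.3), NH₃ (9.1), NR'₃ (10.6).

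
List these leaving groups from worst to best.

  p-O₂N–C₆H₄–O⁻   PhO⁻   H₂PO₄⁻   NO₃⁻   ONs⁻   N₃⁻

PhO⁻ < p-O₂N–C₆H₄–O⁻ < N₃⁻ < H₂PO₄⁻ < NO₃⁻ < ONs⁻

Rank by basicity of the departing species: weakest base leaves most easily.
ONs⁻: pKₐ(p-O₂NC₆H₄SO₃H) ≈ -3.5
NO₃⁻: pKₐ(HNO₃) ≈ -1.3
H₂PO₄⁻: pKₐ(H₃PO₄) ≈ 2.1
N₃⁻: pKₐ(HN₃) ≈ 4.7
p-O₂N–C₆H₄–O⁻: pKₐ(p-nitrophenol) ≈ 7.2
PhO⁻: pKₐ(C₆H₅OH (phenol)) ≈ 10
The question asks for worst first, so the sequence is read in increasing leaving-group ability.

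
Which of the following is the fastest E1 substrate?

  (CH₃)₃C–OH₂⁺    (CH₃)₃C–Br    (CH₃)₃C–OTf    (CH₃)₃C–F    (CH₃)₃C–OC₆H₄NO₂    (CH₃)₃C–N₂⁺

Identical carbon frameworks mean the comparison reduces to leaving-group quality.
Rank by basicity of the departing species: weakest base leaves most easily.
(CH₃)₃C–N₂⁺ loses N₂: no meaningful conjugate acid; N₂ departs as an exceptionally stable neutral molecule
(CH₃)₃C–OTf loses OTf⁻: pKₐ(CF₃SO₃H (triflic acid)) ≈ -14
(CH₃)₃C–Br loses Br⁻: pKₐ(HBr) ≈ -9
(CH₃)₃C–OH₂⁺ loses H₂O: pKₐ(H₃O⁺) ≈ -1.7
(CH₃)₃C–F loses F⁻: pKₐ(HF) ≈ 3.2
(CH₃)₃C–OC₆H₄NO₂ loses p-O₂N–C₆H₄–O⁻: pKₐ(p-nitrophenol) ≈ 7.2

(CH₃)₃C–N₂⁺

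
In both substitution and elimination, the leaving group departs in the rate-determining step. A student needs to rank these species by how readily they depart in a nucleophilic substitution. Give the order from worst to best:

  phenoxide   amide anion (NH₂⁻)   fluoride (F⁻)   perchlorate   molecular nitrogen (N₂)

amide anion (NH₂⁻) < phenoxide < fluoride (F⁻) < perchlorate < molecular nitrogen (N₂)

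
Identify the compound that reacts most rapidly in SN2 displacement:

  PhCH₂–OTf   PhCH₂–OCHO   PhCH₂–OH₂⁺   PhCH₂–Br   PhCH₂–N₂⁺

Identical carbon frameworks mean the comparison reduces to leaving-group quality.
The more stable X⁻ (or X) is on its own — i.e. the weaker a base it is — the better a leaving group it makes.
PhCH₂–N₂⁺ loses N₂: no meaningful conjugate acid; N₂ departs as an exceptionally stable neutral molecule
PhCH₂–OTf loses OTf⁻: pKₐ(CF₃SO₃H (triflic acid)) ≈ -14
PhCH₂–Br loses Br⁻: pKₐ(HBr) ≈ -9
PhCH₂–OH₂⁺ loses H₂O: pKₐ(H₃O⁺) ≈ -1.7
PhCH₂–OCHO loses HCOO⁻: pKₐ(HCOOH) ≈ 3.8

PhCH₂–N₂⁺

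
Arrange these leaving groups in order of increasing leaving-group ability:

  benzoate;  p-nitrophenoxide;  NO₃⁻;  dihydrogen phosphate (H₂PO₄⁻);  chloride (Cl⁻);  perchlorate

p-nitrophenoxide < benzoate < dihydrogen phosphate (H₂PO₄⁻) < NO₃⁻ < chloride (Cl⁻) < perchlorate

perchlorate: pKₐ(HClO₄) ≈ -10
chloride (Cl⁻): pKₐ(HCl) ≈ -7
NO₃⁻: pKₐ(HNO₃) ≈ -1.3
dihydrogen phosphate (H₂PO₄⁻): pKₐ(H₃PO₄) ≈ 2.1
benzoate: pKₐ(C₆H₅COOH) ≈ 4.2
p-nitrophenoxide: pKₐ(p-nitrophenol) ≈ 7.2
Reversing gives the worst-to-best order requested.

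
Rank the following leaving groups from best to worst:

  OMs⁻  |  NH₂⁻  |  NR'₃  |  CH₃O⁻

OMs⁻ > NR'₃ > CH₃O⁻ > NH₂⁻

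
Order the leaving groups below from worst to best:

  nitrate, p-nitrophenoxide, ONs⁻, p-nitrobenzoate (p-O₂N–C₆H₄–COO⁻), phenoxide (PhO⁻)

phenoxide (PhO⁻) < p-nitrophenoxide < p-nitrobenzoate (p-O₂N–C₆H₄–COO⁻) < nitrate < ONs⁻

A good leaving group is a weak base: the lower the pKₐ of its conjugate acid, the more readily it departs.
ONs⁻: pKₐ(p-O₂NC₆H₄SO₃H) ≈ -3.5 — p-nitro group further stabilises the sulfonate
nitrate: pKₐ(HNO₃) ≈ -1.3 — resonance-delocalised over three oxygens
p-nitrobenzoate (p-O₂N–C₆H₄–COO⁻): pKₐ(p-nitrobenzoic acid) ≈ 3.4
p-nitrophenoxide: pKₐ(p-nitrophenol) ≈ 7.2 — nitro group delocalises the charge; the classic chromogenic LG
phenoxide (PhO⁻): pKₐ(C₆H₅OH (phenol)) ≈ 10
Reversing gives the worst-to-best order requested.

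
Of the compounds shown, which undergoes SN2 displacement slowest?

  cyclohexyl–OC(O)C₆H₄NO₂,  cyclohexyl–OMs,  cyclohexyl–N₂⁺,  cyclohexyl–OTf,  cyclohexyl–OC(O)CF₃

cyclohexyl–OC(O)C₆H₄NO₂

The skeletons are identical, so relative rate is governed entirely by leaving-group ability.
Rank by basicity of the departing species: weakest base leaves most easily.
cyclohexyl–N₂⁺ loses N₂: no meaningful conjugate acid; N₂ departs as an exceptionally stable neutral molecule
cyclohexyl–OTf loses OTf⁻: pKₐ(CF₃SO₃H (triflic acid)) ≈ -14
cyclohexyl–OMs loses OMs⁻: pKₐ(CH₃SO₃H (MsOH)) ≈ -1.9
cyclohexyl–OC(O)CF₃ loses CF₃COO⁻: pKₐ(CF₃COOH) ≈ 0.2
cyclohexyl–OC(O)C₆H₄NO₂ loses p-O₂N–C₆H₄–COO⁻: pKₐ(p-nitrobenzoic acid) ≈ 3.4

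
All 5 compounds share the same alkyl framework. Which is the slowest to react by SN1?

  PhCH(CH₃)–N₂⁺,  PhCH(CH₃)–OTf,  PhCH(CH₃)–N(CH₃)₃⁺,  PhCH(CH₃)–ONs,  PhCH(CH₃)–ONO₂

PhCH(CH₃)–N(CH₃)₃⁺

With the same alkyl group throughout, only the leaving group differentiates the rates.
Rank by basicity of the departing species: weakest base leaves most easily.
PhCH(CH₃)–N₂⁺ loses N₂: no meaningful conjugate acid; N₂ departs as an exceptionally stable neutral molecule
PhCH(CH₃)–OTf loses OTf⁻: pKₐ(CF₃SO₃H (triflic acid)) ≈ -14
PhCH(CH₃)–ONs loses ONs⁻: pKₐ(p-O₂NC₆H₄SO₃H) ≈ -3.5
PhCH(CH₃)–ONO₂ loses NO₃⁻: pKₐ(HNO₃) ≈ -1.3
PhCH(CH₃)–N(CH₃)₃⁺ loses NR'₃: pKₐ(R'₃NH⁺) ≈ 10.7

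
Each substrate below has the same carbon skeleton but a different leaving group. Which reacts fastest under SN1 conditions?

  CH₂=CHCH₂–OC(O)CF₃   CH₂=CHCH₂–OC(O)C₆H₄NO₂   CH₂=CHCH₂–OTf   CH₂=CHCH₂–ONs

Identical carbon frameworks mean the comparison reduces to leaving-group quality.
Rank by basicity of the departing species: weakest base leaves most easily.
CH₂=CHCH₂–OTf loses OTf⁻: pKₐ(CF₃SO₃H (triflic acid)) ≈ -14
CH₂=CHCH₂–ONs loses ONs⁻: pKₐ(p-O₂NC₆H₄SO₃H) ≈ -3.5
CH₂=CHCH₂–OC(O)CF₃ loses CF₃COO⁻: pKₐ(CF₃COOH) ≈ 0.2
CH₂=CHCH₂–OC(O)C₆H₄NO₂ loses p-O₂N–C₆H₄–COO⁻: pKₐ(p-nitrobenzoic acid) ≈ 3.4

CH₂=CHCH₂–OTf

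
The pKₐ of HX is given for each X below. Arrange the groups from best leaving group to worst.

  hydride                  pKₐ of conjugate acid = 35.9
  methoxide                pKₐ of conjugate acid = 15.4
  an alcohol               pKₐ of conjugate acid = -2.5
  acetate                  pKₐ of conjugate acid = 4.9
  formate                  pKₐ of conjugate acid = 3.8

an alcohol > formate > acetate > methoxide > hydride

Lower conjugate-acid pKₐ ⇒ weaker base ⇒ better leaving group.
Sorting by the given values: an alcohol (-2.5), formate (3.8), acetate (4.9), methoxide (15.4), hydride (35.9).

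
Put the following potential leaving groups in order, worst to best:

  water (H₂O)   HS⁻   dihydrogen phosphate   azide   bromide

A good leaving group is a weak base: the lower the pKₐ of its conjugate acid, the more readily it departs.
bromide: pKₐ(HBr) ≈ -9
water (H₂O): pKₐ(H₃O⁺) ≈ -1.7 — neutral; leaves from a protonated alcohol (R–OH₂⁺)
dihydrogen phosphate: pKₐ(H₃PO₄) ≈ 2.1 — moderate base; biological leaving group after further activation
azide: pKₐ(HN₃) ≈ 4.7 — linear, resonance-stabilised
HS⁻: pKₐ(H₂S) ≈ 7
The question asks for worst first, so the sequence is read in increasing leaving-group ability.

HS⁻ < azide < dihydrogen phosphate < water (H₂O) < bromide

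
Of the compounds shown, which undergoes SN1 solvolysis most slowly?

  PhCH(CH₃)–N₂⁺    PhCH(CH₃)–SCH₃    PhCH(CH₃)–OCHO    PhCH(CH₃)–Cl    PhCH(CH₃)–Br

PhCH(CH₃)–SCH₃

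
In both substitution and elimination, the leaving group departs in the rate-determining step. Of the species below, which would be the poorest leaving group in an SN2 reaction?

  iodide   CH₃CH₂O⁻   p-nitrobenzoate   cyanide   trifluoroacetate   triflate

CH₃CH₂O⁻

triflate: pKₐ(CF₃SO₃H (triflic acid)) ≈ -14
iodide: pKₐ(HI) ≈ -10
trifluoroacetate: pKₐ(CF₃COOH) ≈ 0.2
p-nitrobenzoate: pKₐ(p-nitrobenzoic acid) ≈ 3.4
cyanide: pKₐ(HCN) ≈ 9.2
CH₃CH₂O⁻: pKₐ(CH₃CH₂OH) ≈ 16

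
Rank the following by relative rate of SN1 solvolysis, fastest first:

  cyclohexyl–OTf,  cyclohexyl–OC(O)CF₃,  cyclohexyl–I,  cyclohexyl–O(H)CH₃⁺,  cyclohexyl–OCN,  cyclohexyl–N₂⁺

cyclohexyl–N₂⁺ > cyclohexyl–OTf > cyclohexyl–I > cyclohexyl–O(H)CH₃⁺ > cyclohexyl–OC(O)CF₃ > cyclohexyl–OCN

Same R in every case — rank the leaving groups.
Rank by basicity of the departing species: weakest base leaves most easily.
cyclohexyl–N₂⁺ loses N₂: no meaningful conjugate acid; N₂ departs as an exceptionally stable neutral molecule
cyclohexyl–OTf loses OTf⁻: pKₐ(CF₃SO₃H (triflic acid)) ≈ -14
cyclohexyl–I loses I⁻: pKₐ(HI) ≈ -10
cyclohexyl–O(H)CH₃⁺ loses R'OH: pKₐ(R'OH₂⁺) ≈ -2.4
cyclohexyl–OC(O)CF₃ loses CF₃COO⁻: pKₐ(CF₃COOH) ≈ 0.2
cyclohexyl–OCN loses NCO⁻: pKₐ(HOCN) ≈ 3.5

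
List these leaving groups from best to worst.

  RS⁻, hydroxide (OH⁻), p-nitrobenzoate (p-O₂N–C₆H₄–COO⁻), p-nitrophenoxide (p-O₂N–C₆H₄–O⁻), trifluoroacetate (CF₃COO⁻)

trifluoroacetate (CF₃COO⁻) > p-nitrobenzoate (p-O₂N–C₆H₄–COO⁻) > p-nitrophenoxide (p-O₂N–C₆H₄–O⁻) > RS⁻ > hydroxide (OH⁻)

Leaving-group ability tracks the stability of the departed species; conjugate-acid pKₐ is the usual yardstick (lower pKₐ → better LG).
trifluoroacetate (CF₃COO⁻): pKₐ(CF₃COOH) ≈ 0.2 — strongly electron-withdrawing CF₃ stabilises the carboxylate
p-nitrobenzoate (p-O₂N–C₆H₄–COO⁻): pKₐ(p-nitrobenzoic acid) ≈ 3.4 — electron-withdrawing nitro group stabilises the carboxylate
p-nitrophenoxide (p-O₂N–C₆H₄–O⁻): pKₐ(p-nitrophenol) ≈ 7.2 — nitro group delocalises the charge; the classic chromogenic LG
RS⁻: pKₐ(RSH (a thiol)) ≈ 10.5 — moderately basic; rarely leaves without activation
hydroxide (OH⁻): pKₐ(H₂O) ≈ 15.7 — strong base; essentially never leaves without prior activation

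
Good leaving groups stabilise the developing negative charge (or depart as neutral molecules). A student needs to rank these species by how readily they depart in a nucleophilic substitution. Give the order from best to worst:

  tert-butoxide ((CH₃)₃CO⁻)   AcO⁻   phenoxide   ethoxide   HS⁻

The more stable X⁻ (or X) is on its own — i.e. the weaker a base it is — the better a leaving group it makes.
AcO⁻: pKₐ(CH₃COOH) ≈ 4.8
HS⁻: pKₐ(H₂S) ≈ 7
phenoxide: pKₐ(C₆H₅OH (phenol)) ≈ 10
ethoxide: pKₐ(CH₃CH₂OH) ≈ 16
tert-butoxide ((CH₃)₃CO⁻): pKₐ(t-BuOH) ≈ 18

AcO⁻ > HS⁻ > phenoxide > ethoxide > tert-butoxide ((CH₃)₃CO⁻)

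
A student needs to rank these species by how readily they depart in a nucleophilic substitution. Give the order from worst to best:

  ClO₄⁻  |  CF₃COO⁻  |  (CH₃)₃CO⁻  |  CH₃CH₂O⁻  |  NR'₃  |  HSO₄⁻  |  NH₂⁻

The more stable X⁻ (or X) is on its own — i.e. the weaker a base it is — the better a leaving group it makes.
ClO₄⁻: pKₐ(HClO₄) ≈ -10
HSO₄⁻: pKₐ(H₂SO₄) ≈ -3 — conjugate base of a strong mineral acid
CF₃COO⁻: pKₐ(CF₃COOH) ≈ 0.2
NR'₃: pKₐ(R'₃NH⁺) ≈ 10.7 — neutral but still a fairly strong base; Hofmann-elimination LG
CH₃CH₂O⁻: pKₐ(CH₃CH₂OH) ≈ 16
(CH₃)₃CO⁻: pKₐ(t-BuOH) ≈ 18
NH₂⁻: pKₐ(NH₃) ≈ 38
Reversing gives the worst-to-best order requested.

NH₂⁻ < (CH₃)₃CO⁻ < CH₃CH₂O⁻ < NR'₃ < CF₃COO⁻ < HSO₄⁻ < ClO₄⁻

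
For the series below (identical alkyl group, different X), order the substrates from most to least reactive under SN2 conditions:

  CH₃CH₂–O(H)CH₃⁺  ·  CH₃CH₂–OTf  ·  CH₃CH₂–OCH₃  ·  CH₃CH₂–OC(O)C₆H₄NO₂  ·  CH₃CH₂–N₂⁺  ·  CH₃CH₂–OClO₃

Identical carbon frameworks mean the comparison reduces to leaving-group quality.
The more stable X⁻ (or X) is on its own — i.e. the weaker a base it is — the better a leaving group it makes.
CH₃CH₂–N₂⁺ loses N₂: no meaningful conjugate acid; N₂ departs as an exceptionally stable neutral molecule
CH₃CH₂–OTf loses OTf⁻: pKₐ(CF₃SO₃H (triflic acid)) ≈ -14
CH₃CH₂–OClO₃ loses ClO₄⁻: pKₐ(HClO₄) ≈ -10
CH₃CH₂–O(H)CH₃⁺ loses R'OH: pKₐ(R'OH₂⁺) ≈ -2.4
CH₃CH₂–OC(O)C₆H₄NO₂ loses p-O₂N–C₆H₄–COO⁻: pKₐ(p-nitrobenzoic acid) ≈ 3.4
CH₃CH₂–OCH₃ loses CH₃O⁻: pKₐ(CH₃OH) ≈ 15.5

CH₃CH₂–N₂⁺ > CH₃CH₂–OTf > CH₃CH₂–OClO₃ > CH₃CH₂–O(H)CH₃⁺ > CH₃CH₂–OC(O)C₆H₄NO₂ > CH₃CH₂–OCH₃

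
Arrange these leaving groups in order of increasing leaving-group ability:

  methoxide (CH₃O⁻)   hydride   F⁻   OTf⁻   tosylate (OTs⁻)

Rank by basicity of the departing species: weakest base leaves most easily.
OTf⁻: pKₐ(CF₃SO₃H (triflic acid)) ≈ -14
tosylate (OTs⁻): pKₐ(p-CH₃C₆H₄SO₃H (TsOH)) ≈ -2.8
F⁻: pKₐ(HF) ≈ 3.2
methoxide (CH₃O⁻): pKₐ(CH₃OH) ≈ 15.5
hydride: pKₐ(H₂) ≈ 36
Reversing gives the worst-to-best order requested.

hydride < methoxide (CH₃O⁻) < F⁻ < tosylate (OTs⁻) < OTf⁻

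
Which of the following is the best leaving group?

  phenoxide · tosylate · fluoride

tosylate: pKₐ(p-CH₃C₆H₄SO₃H (TsOH)) ≈ -2.8
fluoride: pKₐ(HF) ≈ 3.2
phenoxide: pKₐ(C₆H₅OH (phenol)) ≈ 10

tosylate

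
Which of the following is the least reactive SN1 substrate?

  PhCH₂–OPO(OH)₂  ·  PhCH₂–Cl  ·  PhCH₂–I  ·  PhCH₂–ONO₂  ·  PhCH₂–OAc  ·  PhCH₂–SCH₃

PhCH₂–SCH₃

Same R in every case — rank the leaving groups.
A good leaving group is a weak base: the lower the pKₐ of its conjugate acid, the more readily it departs.
PhCH₂–I loses I⁻: pKₐ(HI) ≈ -10
PhCH₂–Cl loses Cl⁻: pKₐ(HCl) ≈ -7
PhCH₂–ONO₂ loses NO₃⁻: pKₐ(HNO₃) ≈ -1.3
PhCH₂–OPO(OH)₂ loses H₂PO₄⁻: pKₐ(H₃PO₄) ≈ 2.1
PhCH₂–OAc loses AcO⁻: pKₐ(CH₃COOH) ≈ 4.8
PhCH₂–SCH₃ loses RS⁻: pKₐ(RSH (a thiol)) ≈ 10.5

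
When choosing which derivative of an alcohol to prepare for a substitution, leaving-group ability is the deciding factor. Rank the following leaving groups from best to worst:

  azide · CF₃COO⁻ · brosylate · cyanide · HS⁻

brosylate > CF₃COO⁻ > azide > HS⁻ > cyanide

Leaving-group ability tracks the stability of the departed species; conjugate-acid pKₐ is the usual yardstick (lower pKₐ → better LG).
brosylate: pKₐ(p-BrC₆H₄SO₃H) ≈ -2.8
CF₃COO⁻: pKₐ(CF₃COOH) ≈ 0.2 — strongly electron-withdrawing CF₃ stabilises the carboxylate
azide: pKₐ(HN₃) ≈ 4.7 — linear, resonance-stabilised
HS⁻: pKₐ(H₂S) ≈ 7
cyanide: pKₐ(HCN) ≈ 9.2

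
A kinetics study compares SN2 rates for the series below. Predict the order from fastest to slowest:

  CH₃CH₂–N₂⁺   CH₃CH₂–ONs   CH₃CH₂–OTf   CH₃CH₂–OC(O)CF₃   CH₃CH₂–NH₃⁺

Identical carbon frameworks mean the comparison reduces to leaving-group quality.
Rank by basicity of the departing species: weakest base leaves most easily.
CH₃CH₂–N₂⁺ loses N₂: no meaningful conjugate acid; N₂ departs as an exceptionally stable neutral molecule
CH₃CH₂–OTf loses OTf⁻: pKₐ(CF₃SO₃H (triflic acid)) ≈ -14
CH₃CH₂–ONs loses ONs⁻: pKₐ(p-O₂NC₆H₄SO₃H) ≈ -3.5
CH₃CH₂–OC(O)CF₃ loses CF₃COO⁻: pKₐ(CF₃COOH) ≈ 0.2
CH₃CH₂–NH₃⁺ loses NH₃: pKₐ(NH₄⁺) ≈ 9.2

CH₃CH₂–N₂⁺ > CH₃CH₂–OTf > CH₃CH₂–ONs > CH₃CH₂–OC(O)CF₃ > CH₃CH₂–NH₃⁺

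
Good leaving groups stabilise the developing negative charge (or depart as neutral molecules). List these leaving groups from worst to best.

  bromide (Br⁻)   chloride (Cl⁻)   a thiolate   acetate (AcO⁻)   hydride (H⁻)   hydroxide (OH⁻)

Rank by basicity of the departing species: weakest base leaves most easily.
bromide (Br⁻): pKₐ(HBr) ≈ -9 — weak base; good leaving group
chloride (Cl⁻): pKₐ(HCl) ≈ -7 — moderately weak base
acetate (AcO⁻): pKₐ(CH₃COOH) ≈ 4.8 — resonance-stabilised but still a weak base
a thiolate: pKₐ(RSH (a thiol)) ≈ 10.5 — moderately basic; rarely leaves without activation
hydroxide (OH⁻): pKₐ(H₂O) ≈ 15.7
hydride (H⁻): pKₐ(H₂) ≈ 36
Listed from poorest to best leaving group as asked.

hydride (H⁻) < hydroxide (OH⁻) < a thiolate < acetate (AcO⁻) < chloride (Cl⁻) < bromide (Br⁻)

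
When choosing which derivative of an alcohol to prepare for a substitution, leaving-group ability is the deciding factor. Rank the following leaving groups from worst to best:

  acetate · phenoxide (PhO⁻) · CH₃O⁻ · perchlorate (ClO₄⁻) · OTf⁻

CH₃O⁻ < phenoxide (PhO⁻) < acetate < perchlorate (ClO₄⁻) < OTf⁻

OTf⁻: pKₐ(CF₃SO₃H (triflic acid)) ≈ -14
perchlorate (ClO₄⁻): pKₐ(HClO₄) ≈ -10
acetate: pKₐ(CH₃COOH) ≈ 4.8
phenoxide (PhO⁻): pKₐ(C₆H₅OH (phenol)) ≈ 10
CH₃O⁻: pKₐ(CH₃OH) ≈ 15.5
The question asks for worst first, so the sequence is read in increasing leaving-group ability.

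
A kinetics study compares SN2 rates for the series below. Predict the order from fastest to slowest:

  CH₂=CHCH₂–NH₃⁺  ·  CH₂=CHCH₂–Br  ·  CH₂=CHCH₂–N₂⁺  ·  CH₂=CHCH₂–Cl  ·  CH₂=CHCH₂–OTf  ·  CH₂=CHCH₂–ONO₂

CH₂=CHCH₂–N₂⁺ > CH₂=CHCH₂–OTf > CH₂=CHCH₂–Br > CH₂=CHCH₂–Cl > CH₂=CHCH₂–ONO₂ > CH₂=CHCH₂–NH₃⁺

Same R in every case — rank the leaving groups.
Rank by basicity of the departing species: weakest base leaves most easily.
CH₂=CHCH₂–N₂⁺ loses N₂: no meaningful conjugate acid; N₂ departs as an exceptionally stable neutral molecule
CH₂=CHCH₂–OTf loses OTf⁻: pKₐ(CF₃SO₃H (triflic acid)) ≈ -14
CH₂=CHCH₂–Br loses Br⁻: pKₐ(HBr) ≈ -9
CH₂=CHCH₂–Cl loses Cl⁻: pKₐ(HCl) ≈ -7
CH₂=CHCH₂–ONO₂ loses NO₃⁻: pKₐ(HNO₃) ≈ -1.3
CH₂=CHCH₂–NH₃⁺ loses NH₃: pKₐ(NH₄⁺) ≈ 9.2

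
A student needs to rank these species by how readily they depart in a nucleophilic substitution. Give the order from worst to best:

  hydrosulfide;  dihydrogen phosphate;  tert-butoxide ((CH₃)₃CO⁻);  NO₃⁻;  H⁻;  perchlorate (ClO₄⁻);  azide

Leaving-group ability tracks the stability of the departed species; conjugate-acid pKₐ is the usual yardstick (lower pKₐ → better LG).
perchlorate (ClO₄⁻): pKₐ(HClO₄) ≈ -10
NO₃⁻: pKₐ(HNO₃) ≈ -1.3
dihydrogen phosphate: pKₐ(H₃PO₄) ≈ 2.1
azide: pKₐ(HN₃) ≈ 4.7
hydrosulfide: pKₐ(H₂S) ≈ 7
tert-butoxide ((CH₃)₃CO⁻): pKₐ(t-BuOH) ≈ 18
H⁻: pKₐ(H₂) ≈ 36
Reversing gives the worst-to-best order requested.

H⁻ < tert-butoxide ((CH₃)₃CO⁻) < hydrosulfide < azide < dihydrogen phosphate < NO₃⁻ < perchlorate (ClO₄⁻)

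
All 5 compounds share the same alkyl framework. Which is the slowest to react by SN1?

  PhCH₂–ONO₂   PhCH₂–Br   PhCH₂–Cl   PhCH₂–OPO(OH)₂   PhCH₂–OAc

The skeletons are identical, so relative rate is governed entirely by leaving-group ability.
Leaving-group ability tracks the stability of the departed species; conjugate-acid pKₐ is the usual yardstick (lower pKₐ → better LG).
PhCH₂–Br loses Br⁻: pKₐ(HBr) ≈ -9
PhCH₂–Cl loses Cl⁻: pKₐ(HCl) ≈ -7
PhCH₂–ONO₂ loses NO₃⁻: pKₐ(HNO₃) ≈ -1.3
PhCH₂–OPO(OH)₂ loses H₂PO₄⁻: pKₐ(H₃PO₄) ≈ 2.1
PhCH₂–OAc loses AcO⁻: pKₐ(CH₃COOH) ≈ 4.8

PhCH₂–OAc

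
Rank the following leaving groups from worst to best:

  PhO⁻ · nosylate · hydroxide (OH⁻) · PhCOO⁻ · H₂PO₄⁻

hydroxide (OH⁻) < PhO⁻ < PhCOO⁻ < H₂PO₄⁻ < nosylate

Rank by basicity of the departing species: weakest base leaves most easily.
nosylate: pKₐ(p-O₂NC₆H₄SO₃H) ≈ -3.5 — p-nitro group further stabilises the sulfonate
H₂PO₄⁻: pKₐ(H₃PO₄) ≈ 2.1 — moderate base; biological leaving group after further activation
PhCOO⁻: pKₐ(C₆H₅COOH) ≈ 4.2 — aryl carboxylate
PhO⁻: pKₐ(C₆H₅OH (phenol)) ≈ 10 — resonance into the ring helps, but still a poor LG
hydroxide (OH⁻): pKₐ(H₂O) ≈ 15.7 — strong base; essentially never leaves without prior activation
The question asks for worst first, so the sequence is read in increasing leaving-group ability.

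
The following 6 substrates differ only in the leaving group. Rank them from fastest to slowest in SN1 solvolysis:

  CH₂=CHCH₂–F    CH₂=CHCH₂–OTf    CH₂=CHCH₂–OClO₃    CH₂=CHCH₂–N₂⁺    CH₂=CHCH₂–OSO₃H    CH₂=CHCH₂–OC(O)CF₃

CH₂=CHCH₂–N₂⁺ > CH₂=CHCH₂–OTf > CH₂=CHCH₂–OClO₃ > CH₂=CHCH₂–OSO₃H > CH₂=CHCH₂–OC(O)CF₃ > CH₂=CHCH₂–F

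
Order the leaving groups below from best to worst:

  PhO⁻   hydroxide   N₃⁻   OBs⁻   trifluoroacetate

OBs⁻ > trifluoroacetate > N₃⁻ > PhO⁻ > hydroxide

OBs⁻: pKₐ(p-BrC₆H₄SO₃H) ≈ -2.8
trifluoroacetate: pKₐ(CF₃COOH) ≈ 0.2
N₃⁻: pKₐ(HN₃) ≈ 4.7
PhO⁻: pKₐ(C₆H₅OH (phenol)) ≈ 10
hydroxide: pKₐ(H₂O) ≈ 15.7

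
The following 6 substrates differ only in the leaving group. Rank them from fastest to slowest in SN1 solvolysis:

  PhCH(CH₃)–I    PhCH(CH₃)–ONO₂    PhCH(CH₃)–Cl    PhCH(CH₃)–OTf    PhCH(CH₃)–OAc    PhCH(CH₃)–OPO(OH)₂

PhCH(CH₃)–OTf > PhCH(CH₃)–I > PhCH(CH₃)–Cl > PhCH(CH₃)–ONO₂ > PhCH(CH₃)–OPO(OH)₂ > PhCH(CH₃)–OAc

With the same alkyl group throughout, only the leaving group differentiates the rates.
Leaving-group ability tracks the stability of the departed species; conjugate-acid pKₐ is the usual yardstick (lower pKₐ → better LG).
PhCH(CH₃)–OTf loses OTf⁻: pKₐ(CF₃SO₃H (triflic acid)) ≈ -14
PhCH(CH₃)–I loses I⁻: pKₐ(HI) ≈ -10
PhCH(CH₃)–Cl loses Cl⁻: pKₐ(HCl) ≈ -7
PhCH(CH₃)–ONO₂ loses NO₃⁻: pKₐ(HNO₃) ≈ -1.3
PhCH(CH₃)–OPO(OH)₂ loses H₂PO₄⁻: pKₐ(H₃PO₄) ≈ 2.1
PhCH(CH₃)–OAc loses AcO⁻: pKₐ(CH₃COOH) ≈ 4.8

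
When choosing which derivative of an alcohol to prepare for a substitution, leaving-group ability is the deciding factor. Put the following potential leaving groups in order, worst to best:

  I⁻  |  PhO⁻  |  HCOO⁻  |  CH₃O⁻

CH₃O⁻ < PhO⁻ < HCOO⁻ < I⁻

The more stable X⁻ (or X) is on its own — i.e. the weaker a base it is — the better a leaving group it makes.
I⁻: pKₐ(HI) ≈ -10
HCOO⁻: pKₐ(HCOOH) ≈ 3.8
PhO⁻: pKₐ(C₆H₅OH (phenol)) ≈ 10
CH₃O⁻: pKₐ(CH₃OH) ≈ 15.5
The question asks for worst first, so the sequence is read in increasing leaving-group ability.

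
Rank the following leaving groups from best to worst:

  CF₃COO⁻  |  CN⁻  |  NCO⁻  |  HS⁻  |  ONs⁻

ONs⁻ > CF₃COO⁻ > NCO⁻ > HS⁻ > CN⁻

A good leaving group is a weak base: the lower the pKₐ of its conjugate acid, the more readily it departs.
ONs⁻: pKₐ(p-O₂NC₆H₄SO₃H) ≈ -3.5 — p-nitro group further stabilises the sulfonate
CF₃COO⁻: pKₐ(CF₃COOH) ≈ 0.2
NCO⁻: pKₐ(HOCN) ≈ 3.5 — resonance between N and O
HS⁻: pKₐ(H₂S) ≈ 7 — larger and more polarisable than the oxygen analogue
CN⁻: pKₐ(HCN) ≈ 9.2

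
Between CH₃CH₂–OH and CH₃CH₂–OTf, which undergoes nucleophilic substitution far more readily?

From CH₃CH₂–OH the departing group would be OH⁻ (pKₐ(H₂O) ≈ 15.7). Strong base; essentially never leaves without prior activation.
From CH₃CH₂–OTf the leaving group is OTf⁻ (pKₐ(CF₃SO₃H (triflic acid)) ≈ -14). Charge spread over three oxygens and a CF₃ group; the premier leaving group in synthesis.
(In practice CH₃CH₂–OTf is made from CH₃CH₂–OH by treatment with Tf₂O / 2,6-lutidine, converting the hydroxyl into a triflate.)

CH₃CH₂–OTf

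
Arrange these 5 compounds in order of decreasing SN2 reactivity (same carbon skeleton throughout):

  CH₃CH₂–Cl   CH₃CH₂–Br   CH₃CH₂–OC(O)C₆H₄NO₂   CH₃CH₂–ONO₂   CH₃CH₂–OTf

Identical carbon frameworks mean the comparison reduces to leaving-group quality.
Rank by basicity of the departing species: weakest base leaves most easily.
CH₃CH₂–OTf loses OTf⁻: pKₐ(CF₃SO₃H (triflic acid)) ≈ -14
CH₃CH₂–Br loses Br⁻: pKₐ(HBr) ≈ -9
CH₃CH₂–Cl loses Cl⁻: pKₐ(HCl) ≈ -7
CH₃CH₂–ONO₂ loses NO₃⁻: pKₐ(HNO₃) ≈ -1.3
CH₃CH₂–OC(O)C₆H₄NO₂ loses p-O₂N–C₆H₄–COO⁻: pKₐ(p-nitrobenzoic acid) ≈ 3.4

CH₃CH₂–OTf > CH₃CH₂–Br > CH₃CH₂–Cl > CH₃CH₂–ONO₂ > CH₃CH₂–OC(O)C₆H₄NO₂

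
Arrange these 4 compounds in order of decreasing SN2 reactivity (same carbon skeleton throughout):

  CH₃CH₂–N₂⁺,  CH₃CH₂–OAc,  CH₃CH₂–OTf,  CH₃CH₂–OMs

With the same alkyl group throughout, only the leaving group differentiates the rates.
Rank by basicity of the departing species: weakest base leaves most easily.
CH₃CH₂–N₂⁺ loses N₂: no meaningful conjugate acid; N₂ departs as an exceptionally stable neutral molecule
CH₃CH₂–OTf loses OTf⁻: pKₐ(CF₃SO₃H (triflic acid)) ≈ -14
CH₃CH₂–OMs loses OMs⁻: pKₐ(CH₃SO₃H (MsOH)) ≈ -1.9
CH₃CH₂–OAc loses AcO⁻: pKₐ(CH₃COOH) ≈ 4.8

CH₃CH₂–N₂⁺ > CH₃CH₂–OTf > CH₃CH₂–OMs > CH₃CH₂–OAc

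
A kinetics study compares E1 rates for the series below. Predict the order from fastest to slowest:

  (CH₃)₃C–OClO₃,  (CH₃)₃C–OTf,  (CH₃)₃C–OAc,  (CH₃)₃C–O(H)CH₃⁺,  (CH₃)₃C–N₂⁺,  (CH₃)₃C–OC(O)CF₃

(CH₃)₃C–N₂⁺ > (CH₃)₃C–OTf > (CH₃)₃C–OClO₃ > (CH₃)₃C–O(H)CH₃⁺ > (CH₃)₃C–OC(O)CF₃ > (CH₃)₃C–OAc

Same R in every case — rank the leaving groups.
Rank by basicity of the departing species: weakest base leaves most easily.
(CH₃)₃C–N₂⁺ loses N₂: no meaningful conjugate acid; N₂ departs as an exceptionally stable neutral molecule
(CH₃)₃C–OTf loses OTf⁻: pKₐ(CF₃SO₃H (triflic acid)) ≈ -14
(CH₃)₃C–OClO₃ loses ClO₄⁻: pKₐ(HClO₄) ≈ -10
(CH₃)₃C–O(H)CH₃⁺ loses R'OH: pKₐ(R'OH₂⁺) ≈ -2.4
(CH₃)₃C–OC(O)CF₃ loses CF₃COO⁻: pKₐ(CF₃COOH) ≈ 0.2
(CH₃)₃C–OAc loses AcO⁻: pKₐ(CH₃COOH) ≈ 4.8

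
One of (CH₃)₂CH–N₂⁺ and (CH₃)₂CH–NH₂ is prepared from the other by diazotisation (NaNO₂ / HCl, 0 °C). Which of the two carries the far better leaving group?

(CH₃)₂CH–N₂⁺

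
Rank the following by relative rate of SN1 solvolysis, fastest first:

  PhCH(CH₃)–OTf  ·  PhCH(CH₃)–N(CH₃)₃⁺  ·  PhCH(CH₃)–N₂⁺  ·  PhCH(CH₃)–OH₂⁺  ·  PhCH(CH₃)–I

PhCH(CH₃)–N₂⁺ > PhCH(CH₃)–OTf > PhCH(CH₃)–I > PhCH(CH₃)–OH₂⁺ > PhCH(CH₃)–N(CH₃)₃⁺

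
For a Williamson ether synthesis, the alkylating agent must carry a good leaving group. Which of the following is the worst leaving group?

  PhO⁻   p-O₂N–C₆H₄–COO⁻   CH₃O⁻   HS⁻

A good leaving group is a weak base: the lower the pKₐ of its conjugate acid, the more readily it departs.
p-O₂N–C₆H₄–COO⁻: pKₐ(p-nitrobenzoic acid) ≈ 3.4
HS⁻: pKₐ(H₂S) ≈ 7
PhO⁻: pKₐ(C₆H₅OH (phenol)) ≈ 10
CH₃O⁻: pKₐ(CH₃OH) ≈ 15.5

CH₃O⁻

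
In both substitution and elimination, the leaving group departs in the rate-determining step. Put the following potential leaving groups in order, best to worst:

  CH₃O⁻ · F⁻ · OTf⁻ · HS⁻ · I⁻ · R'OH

OTf⁻ > I⁻ > R'OH > F⁻ > HS⁻ > CH₃O⁻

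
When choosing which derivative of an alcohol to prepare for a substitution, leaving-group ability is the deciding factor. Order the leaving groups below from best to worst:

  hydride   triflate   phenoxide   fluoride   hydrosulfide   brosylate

A good leaving group is a weak base: the lower the pKₐ of its conjugate acid, the more readily it departs.
triflate: pKₐ(CF₃SO₃H (triflic acid)) ≈ -14
brosylate: pKₐ(p-BrC₆H₄SO₃H) ≈ -2.8
fluoride: pKₐ(HF) ≈ 3.2
hydrosulfide: pKₐ(H₂S) ≈ 7
phenoxide: pKₐ(C₆H₅OH (phenol)) ≈ 10
hydride: pKₐ(H₂) ≈ 36

triflate > brosylate > fluoride > hydrosulfide > phenoxide > hydride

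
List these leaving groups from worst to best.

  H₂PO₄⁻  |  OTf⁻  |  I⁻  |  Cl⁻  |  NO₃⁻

OTf⁻: pKₐ(CF₃SO₃H (triflic acid)) ≈ -14 — charge spread over three oxygens and a CF₃ group; the premier leaving group in synthesis
I⁻: pKₐ(HI) ≈ -10 — large, highly polarisable; very weak base
Cl⁻: pKₐ(HCl) ≈ -7 — moderately weak base
NO₃⁻: pKₐ(HNO₃) ≈ -1.3 — resonance-delocalised over three oxygens
H₂PO₄⁻: pKₐ(H₃PO₄) ≈ 2.1 — moderate base; biological leaving group after further activation
Listed from poorest to best leaving group as asked.

H₂PO₄⁻ < NO₃⁻ < Cl⁻ < I⁻ < OTf⁻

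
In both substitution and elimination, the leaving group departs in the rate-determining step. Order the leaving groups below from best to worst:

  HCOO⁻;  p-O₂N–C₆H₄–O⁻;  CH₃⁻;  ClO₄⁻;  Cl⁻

Rank by basicity of the departing species: weakest base leaves most easily.
ClO₄⁻: pKₐ(HClO₄) ≈ -10 — extremely weak base; rarely used for safety reasons
Cl⁻: pKₐ(HCl) ≈ -7 — moderately weak base
HCOO⁻: pKₐ(HCOOH) ≈ 3.8
p-O₂N–C₆H₄–O⁻: pKₐ(p-nitrophenol) ≈ 7.2 — nitro group delocalises the charge; the classic chromogenic LG
CH₃⁻: pKₐ(CH₄) ≈ 48 — unstabilised carbanion; the worst conceivable leaving group

ClO₄⁻ > Cl⁻ > HCOO⁻ > p-O₂N–C₆H₄–O⁻ > CH₃⁻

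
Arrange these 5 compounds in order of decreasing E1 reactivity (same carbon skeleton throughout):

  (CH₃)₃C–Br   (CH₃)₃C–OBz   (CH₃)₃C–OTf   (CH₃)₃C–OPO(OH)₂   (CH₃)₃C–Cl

Same R in every case — rank the leaving groups.
Leaving-group ability tracks the stability of the departed species; conjugate-acid pKₐ is the usual yardstick (lower pKₐ → better LG).
(CH₃)₃C–OTf loses OTf⁻: pKₐ(CF₃SO₃H (triflic acid)) ≈ -14
(CH₃)₃C–Br loses Br⁻: pKₐ(HBr) ≈ -9
(CH₃)₃C–Cl loses Cl⁻: pKₐ(HCl) ≈ -7
(CH₃)₃C–OPO(OH)₂ loses H₂PO₄⁻: pKₐ(H₃PO₄) ≈ 2.1
(CH₃)₃C–OBz loses PhCOO⁻: pKₐ(C₆H₅COOH) ≈ 4.2

(CH₃)₃C–OTf > (CH₃)₃C–Br > (CH₃)₃C–Cl > (CH₃)₃C–OPO(OH)₂ > (CH₃)₃C–OBz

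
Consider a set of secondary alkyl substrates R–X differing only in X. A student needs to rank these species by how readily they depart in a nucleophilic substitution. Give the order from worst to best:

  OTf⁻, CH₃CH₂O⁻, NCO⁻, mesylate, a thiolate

A good leaving group is a weak base: the lower the pKₐ of its conjugate acid, the more readily it departs.
OTf⁻: pKₐ(CF₃SO₃H (triflic acid)) ≈ -14
mesylate: pKₐ(CH₃SO₃H (MsOH)) ≈ -1.9 — resonance-delocalised alkanesulfonate
NCO⁻: pKₐ(HOCN) ≈ 3.5 — resonance between N and O
a thiolate: pKₐ(RSH (a thiol)) ≈ 10.5 — moderately basic; rarely leaves without activation
CH₃CH₂O⁻: pKₐ(CH₃CH₂OH) ≈ 16 — strong base; alkoxides do not leave unassisted
The question asks for worst first, so the sequence is read in increasing leaving-group ability.

CH₃CH₂O⁻ < a thiolate < NCO⁻ < mesylate < OTf⁻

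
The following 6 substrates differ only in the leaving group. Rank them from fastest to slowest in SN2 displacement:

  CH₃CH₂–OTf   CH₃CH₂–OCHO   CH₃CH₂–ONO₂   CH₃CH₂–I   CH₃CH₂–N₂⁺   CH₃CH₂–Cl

CH₃CH₂–N₂⁺ > CH₃CH₂–OTf > CH₃CH₂–I > CH₃CH₂–Cl > CH₃CH₂–ONO₂ > CH₃CH₂–OCHO

With the same alkyl group throughout, only the leaving group differentiates the rates.
The more stable X⁻ (or X) is on its own — i.e. the weaker a base it is — the better a leaving group it makes.
CH₃CH₂–N₂⁺ loses N₂: no meaningful conjugate acid; N₂ departs as an exceptionally stable neutral molecule
CH₃CH₂–OTf loses OTf⁻: pKₐ(CF₃SO₃H (triflic acid)) ≈ -14
CH₃CH₂–I loses I⁻: pKₐ(HI) ≈ -10
CH₃CH₂–Cl loses Cl⁻: pKₐ(HCl) ≈ -7
CH₃CH₂–ONO₂ loses NO₃⁻: pKₐ(HNO₃) ≈ -1.3
CH₃CH₂–OCHO loses HCOO⁻: pKₐ(HCOOH) ≈ 3.8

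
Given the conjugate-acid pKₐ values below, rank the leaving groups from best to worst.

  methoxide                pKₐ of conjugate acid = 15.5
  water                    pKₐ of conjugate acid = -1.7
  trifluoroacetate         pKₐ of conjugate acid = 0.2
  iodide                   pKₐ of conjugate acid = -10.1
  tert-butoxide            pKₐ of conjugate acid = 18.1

iodide > water > trifluoroacetate > methoxide > tert-butoxide

Lower conjugate-acid pKₐ ⇒ weaker base ⇒ better leaving group.
Sorting by the given values: iodide (-10.1), water (-1.7), trifluoroacetate (0.2), methoxide (15.5), tert-butoxide (18.1).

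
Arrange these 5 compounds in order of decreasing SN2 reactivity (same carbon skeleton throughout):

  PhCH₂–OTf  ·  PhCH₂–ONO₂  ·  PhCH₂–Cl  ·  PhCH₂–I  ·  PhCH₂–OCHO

PhCH₂–OTf > PhCH₂–I > PhCH₂–Cl > PhCH₂–ONO₂ > PhCH₂–OCHO

The skeletons are identical, so relative rate is governed entirely by leaving-group ability.
Rank by basicity of the departing species: weakest base leaves most easily.
PhCH₂–OTf loses OTf⁻: pKₐ(CF₃SO₃H (triflic acid)) ≈ -14
PhCH₂–I loses I⁻: pKₐ(HI) ≈ -10
PhCH₂–Cl loses Cl⁻: pKₐ(HCl) ≈ -7
PhCH₂–ONO₂ loses NO₃⁻: pKₐ(HNO₃) ≈ -1.3
PhCH₂–OCHO loses HCOO⁻: pKₐ(HCOOH) ≈ 3.8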